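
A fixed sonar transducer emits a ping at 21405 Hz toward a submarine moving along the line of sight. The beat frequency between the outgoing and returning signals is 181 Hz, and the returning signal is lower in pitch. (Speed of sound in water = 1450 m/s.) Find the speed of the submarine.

6.2 m/s

Double Doppler shift off a moving reflector: f₂ = f₀ · (v + u)/(v − u) (u > 0 toward emitter).
Returning signal is lower, so f₂ = f₀ − Δf = 21405 − 181 = 21224 Hz.
Rearranging, u = v · (f₂ − f₀)/(f₂ + f₀) = 1450 × -181/42629 ≈ -6.2 m/s.
So the submarine is moving at 6.2 m/s away from the emitter.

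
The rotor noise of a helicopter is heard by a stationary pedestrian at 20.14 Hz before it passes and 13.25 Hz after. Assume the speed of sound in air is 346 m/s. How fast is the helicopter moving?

71 m/s

f₁/f₂ = (v + v_s)/(v − v_s), so v_s = v · (f₁ − f₂)/(f₁ + f₂).
v_s = 346 × (20.14 − 13.25)/(20.14 + 13.25) = 346 × 6.89/33.39 ≈ 71 m/s.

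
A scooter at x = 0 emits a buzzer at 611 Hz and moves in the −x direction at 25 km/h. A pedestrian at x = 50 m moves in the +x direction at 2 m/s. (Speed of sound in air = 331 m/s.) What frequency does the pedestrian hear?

595 Hz

25 km/h = 6.944 m/s.
The observer lies on the +x side, so the source is heading away from the observer and the observer is heading away from the source.
Both move, so f' = f · (v − v_o)/(v + v_s).
f' = 611 × (331 − 2)/(331 + 6.944) = 611 × 329/337.94 ≈ 595 Hz.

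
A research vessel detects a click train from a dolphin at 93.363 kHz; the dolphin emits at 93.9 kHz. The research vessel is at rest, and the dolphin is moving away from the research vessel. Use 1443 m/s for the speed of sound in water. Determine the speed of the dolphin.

f' = f · v/(v + v_s) ⇒ v_s = v · |1 − f/f'|.
v_s = 1443 × |1 − 93.9/93.363| = 1443 × 0.005752 ≈ 8.3 m/s.

8.3 m/s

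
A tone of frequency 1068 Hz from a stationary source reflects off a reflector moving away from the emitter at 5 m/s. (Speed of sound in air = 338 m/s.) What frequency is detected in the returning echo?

1037 Hz

The reflector first receives the wave as a moving observer: f₁ = f₀ · (v − u)/v = 1068 × (338 − 5)/338 ≈ 1052 Hz.
On reflection it acts as a source moving away from the stationary detector: f₂ = f₁ · v/(v + u) = 1052 × 338/343 ≈ 1037 Hz.
Equivalently f₂ = f₀ · (v − u)/(v + u).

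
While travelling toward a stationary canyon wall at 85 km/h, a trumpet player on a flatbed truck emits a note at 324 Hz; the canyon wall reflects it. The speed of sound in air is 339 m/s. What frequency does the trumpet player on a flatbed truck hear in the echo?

373 Hz

85 km/h = 23.61 m/s.
The canyon wall receives the sound from a moving source: f₁ = f₀ · v/(v − v_e) = 324 × 339/315.39 ≈ 348 Hz.
On the return leg the trumpet player on a flatbed truck is a moving observer: f₂ = f₁ · (v + v_e)/v = 348 × 362.61/339 ≈ 373 Hz.
Equivalently f₂ = f₀ · (v + v_e)/(v − v_e).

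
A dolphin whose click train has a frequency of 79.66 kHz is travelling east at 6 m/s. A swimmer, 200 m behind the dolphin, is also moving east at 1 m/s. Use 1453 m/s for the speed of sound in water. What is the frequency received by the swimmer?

The swimmer is behind, so the dolphin is moving away from it while the swimmer is moving toward the dolphin.
Both move, so f' = f · (v + v_o)/(v + v_s).
f' = 79.66 × (1453 + 1)/(1453 + 6) = 79.66 × 1454/1459 ≈ 79.4 kHz.

79.4 kHz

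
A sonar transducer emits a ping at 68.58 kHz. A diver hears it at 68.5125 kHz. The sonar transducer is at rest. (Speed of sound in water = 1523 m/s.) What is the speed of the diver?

f' < f, so the diver is receding.
f' = f · (v − v_o)/v ⇒ v_o = v · |f'/f − 1|.
v_o = 1523 × |68.5125/68.58 − 1| = 1523 × 0.0009843 ≈ 1.50 m/s.

1.50 m/s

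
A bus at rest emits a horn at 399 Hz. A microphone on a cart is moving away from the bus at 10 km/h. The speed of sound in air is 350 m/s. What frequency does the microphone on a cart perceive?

396 Hz

10 km/h = 2.778 m/s.
Moving observer, stationary source: f' = f · (v − v_o)/v.
f' = 399 × (350 − 2.778)/350 = 399 × 347.22/350 ≈ 396 Hz.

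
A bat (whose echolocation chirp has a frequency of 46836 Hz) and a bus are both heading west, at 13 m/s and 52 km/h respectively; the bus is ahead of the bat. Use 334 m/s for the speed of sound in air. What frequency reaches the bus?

52 km/h = 14.44 m/s.
The bus is ahead, so the bat is moving toward it while the bus is moving away from the bat.
Both move, so f' = f · (v − v_o)/(v − v_s).
f' = 46836 × (334 − 14.44)/(334 − 13) = 46836 × 319.56/321 ≈ 46625 Hz.

46625 Hz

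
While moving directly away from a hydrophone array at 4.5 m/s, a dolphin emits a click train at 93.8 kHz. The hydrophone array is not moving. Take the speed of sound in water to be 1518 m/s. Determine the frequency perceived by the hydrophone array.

Moving source, stationary observer: f' = f · v/(v + v_s) since the source is receding.
f' = 93.8 × 1518/(1518 + 4.5) = 93.8 × 1518/1522 ≈ 93.5 kHz.

93.5 kHz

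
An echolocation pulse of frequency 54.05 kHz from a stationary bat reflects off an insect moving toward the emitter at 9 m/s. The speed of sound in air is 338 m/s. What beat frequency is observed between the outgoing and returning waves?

The insect first receives the wave as a moving observer: f₁ = f₀ · (v + u)/v = 54.05 × (338 + 9)/338 ≈ 55.49 kHz.
The reflection then acts as a moving source: f₂ = f₁ · v/(v − u) ≈ 57.01 kHz.
Equivalently f₂ = f₀ · (v + u)/(v − u).
Beat frequency (with f₀ = 54050 Hz): |f₂ − f₀| = 2u·f₀/(v − u) = 2 × 9 × 54050/329 ≈ 2957 Hz.

2957 Hz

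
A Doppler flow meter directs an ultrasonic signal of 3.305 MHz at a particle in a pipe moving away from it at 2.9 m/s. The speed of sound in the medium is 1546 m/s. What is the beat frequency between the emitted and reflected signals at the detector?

At the particle in a pipe (a moving observer), f₁ = f₀ · (v − u)/v = 3.305 × 1543.1/1546 ≈ 3.29880 MHz.
On reflection it acts as a source moving away from the stationary detector: f₂ = f₁ · v/(v + u) = 3.29880 × 1546/1548.9 ≈ 3.29262 MHz.
Beat frequency (with f₀ = 3305000 Hz): |f₂ − f₀| = 2u·f₀/(v + u) = 2 × 2.9 × 3305000/1548.9 ≈ 12376 Hz.

12376 Hz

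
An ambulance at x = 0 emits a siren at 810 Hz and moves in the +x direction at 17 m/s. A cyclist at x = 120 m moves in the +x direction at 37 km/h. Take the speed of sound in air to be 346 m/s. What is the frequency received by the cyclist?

827 Hz

37 km/h = 10.28 m/s.
The observer lies on the +x side, so the source is heading toward the observer and the observer is heading away from the source.
Both move, so f' = f · (v − v_o)/(v − v_s).
f' = 810 × (346 − 10.28)/(346 − 17) = 810 × 335.72/329 ≈ 827 Hz.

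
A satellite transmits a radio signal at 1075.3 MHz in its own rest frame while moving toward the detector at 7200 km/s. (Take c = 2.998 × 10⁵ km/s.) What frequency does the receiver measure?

1101.4 MHz

β = v/c = 7200/299800 = 0.0240.
Relativistic Doppler for frequency: f' = f₀ · √((1 + β)/(1 − β)).
f' = 1075.3 × √(1.0240/0.9760) = 1075.3 × 1.02431 ≈ 1101.4 MHz.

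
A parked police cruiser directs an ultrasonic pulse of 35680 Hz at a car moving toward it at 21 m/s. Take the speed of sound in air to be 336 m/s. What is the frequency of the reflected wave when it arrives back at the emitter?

40437 Hz

At the car (a moving observer), f₁ = f₀ · (v + u)/v = 35680 × 357/336 ≈ 37910 Hz.
On reflection it acts as a source moving toward the stationary detector: f₂ = f₁ · v/(v − u) = 37910 × 336/315 ≈ 40437 Hz.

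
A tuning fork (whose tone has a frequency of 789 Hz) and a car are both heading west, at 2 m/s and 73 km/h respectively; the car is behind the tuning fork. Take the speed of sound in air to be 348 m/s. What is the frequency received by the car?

830 Hz

73 km/h = 20.28 m/s.
The car is behind, so the tuning fork is moving away from it while the car is moving toward the tuning fork.
With source receding and observer approaching, f' = f · (v + v_o)/(v + v_s).
f' = 789 × (348 + 20.28)/(348 + 2) = 789 × 368.28/350 ≈ 830 Hz.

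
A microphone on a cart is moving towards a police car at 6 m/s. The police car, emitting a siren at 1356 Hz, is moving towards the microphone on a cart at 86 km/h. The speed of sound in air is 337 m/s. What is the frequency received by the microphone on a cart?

1485 Hz

86 km/h = 23.89 m/s.
General Doppler shift: f' = f · (v + v_o)/(v − v_s).
f' = 1356 × (337 + 6)/(337 − 23.89) = 1356 × 343/313.11 ≈ 1485 Hz.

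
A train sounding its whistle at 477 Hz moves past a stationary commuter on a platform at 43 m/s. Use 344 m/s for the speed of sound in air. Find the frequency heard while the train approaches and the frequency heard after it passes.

Approaching: f₁ = f · v/(v − v_s) = 477 × 344/301 ≈ 545 Hz.
Receding: f₂ = f · v/(v + v_s) = 477 × 344/387 ≈ 424 Hz.

545 Hz approaching; 424 Hz receding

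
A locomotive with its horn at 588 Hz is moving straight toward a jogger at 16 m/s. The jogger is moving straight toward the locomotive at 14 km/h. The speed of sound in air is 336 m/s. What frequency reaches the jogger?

14 km/h = 3.889 m/s.
General Doppler shift: f' = f · (v + v_o)/(v − v_s).
f' = 588 × (336 + 3.889)/(336 − 16) = 588 × 339.89/320 ≈ 625 Hz.

625 Hz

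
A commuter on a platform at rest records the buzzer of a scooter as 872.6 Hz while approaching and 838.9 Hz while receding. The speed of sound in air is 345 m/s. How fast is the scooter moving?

f₁/f₂ = (v + v_s)/(v − v_s), so v_s = v · (f₁ − f₂)/(f₁ + f₂).
v_s = 345 × (872.6 − 838.9)/(872.6 + 838.9) = 345 × 33.7/1711.5 ≈ 6.8 m/s.

6.8 m/s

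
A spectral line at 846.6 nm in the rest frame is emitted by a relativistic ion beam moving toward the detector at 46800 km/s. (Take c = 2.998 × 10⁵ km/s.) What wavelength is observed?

β = v/c = 46800/299800 = 0.1561.
Relativistic Doppler for wavelength: λ' = λ₀ · √((1 − β)/(1 + β)).
λ' = 846.6 × √(0.8439/1.1561) = 846.6 × 0.85437 ≈ 723.3 nm.

723.3 nm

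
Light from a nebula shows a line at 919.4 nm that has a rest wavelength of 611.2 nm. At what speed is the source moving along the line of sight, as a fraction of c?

λ'/λ₀ = 1.5043 > 1 (redshift), so the source is receding.
λ'/λ₀ = √((1 + β)/(1 − β)) for a receding source ⇒ β = (r² − 1)/(r² + 1) with r = λ'/λ₀.
β = (2.2628 − 1)/(2.2628 + 1) ≈ 0.387.

0.387c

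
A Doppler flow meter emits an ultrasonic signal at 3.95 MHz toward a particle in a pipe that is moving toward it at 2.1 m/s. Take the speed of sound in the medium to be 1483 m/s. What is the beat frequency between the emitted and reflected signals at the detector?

At the particle in a pipe (a moving observer), f₁ = f₀ · (v + u)/v = 3.95 × 1485.1/1483 ≈ 3.95559 MHz.
On reflection it acts as a source moving toward the stationary detector: f₂ = f₁ · v/(v − u) = 3.95559 × 1483/1480.9 ≈ 3.96120 MHz.
Equivalently f₂ = f₀ · (v + u)/(v − u).
Beat frequency (with f₀ = 3950000 Hz): |f₂ − f₀| = 2u·f₀/(v − u) = 2 × 2.1 × 3950000/1480.9 ≈ 11203 Hz.

11203 Hz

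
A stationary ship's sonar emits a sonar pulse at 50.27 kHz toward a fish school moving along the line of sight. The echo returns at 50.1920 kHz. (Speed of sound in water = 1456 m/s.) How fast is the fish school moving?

Double Doppler shift off a moving reflector: f₂ = f₀ · (v + u)/(v − u) (u > 0 toward emitter).
Rearranging, u = v · (f₂ − f₀)/(f₂ + f₀) = 1456 × -0.0780/100.4620 ≈ -1.13 m/s.
So the fish school is moving at 1.13 m/s away from the emitter.

1.13 m/s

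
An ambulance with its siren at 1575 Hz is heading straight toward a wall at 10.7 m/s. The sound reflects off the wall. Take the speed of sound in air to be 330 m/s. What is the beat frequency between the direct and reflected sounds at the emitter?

The wall receives the sound from a moving source: f₁ = f₀ · v/(v − v_e) = 1575 × 330/319.3 ≈ 1627.8 Hz.
On the return leg the ambulance is a moving observer: f₂ = f₁ · (v + v_e)/v = 1627.8 × 340.7/330 ≈ 1680.6 Hz.
Equivalently f₂ = f₀ · (v + v_e)/(v − v_e).
Beat against the emitted tone: |f₂ − f₀| = 2v_e·f₀/(v − v_e) = 2 × 10.7 × 1575/319.3 ≈ 106 Hz.

106 Hz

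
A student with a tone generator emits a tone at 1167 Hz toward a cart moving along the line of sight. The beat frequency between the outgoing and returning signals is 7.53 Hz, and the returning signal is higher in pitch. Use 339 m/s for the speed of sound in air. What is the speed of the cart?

Double Doppler shift off a moving reflector: f₂ = f₀ · (v + u)/(v − u) (u > 0 toward emitter).
Returning signal is higher, so f₂ = f₀ + Δf = 1167 + 7.53 = 1174.53 Hz.
Rearranging, u = v · (f₂ − f₀)/(f₂ + f₀) = 339 × 7.53/2341.53 ≈ 1.09 m/s.
So the cart is moving at 1.09 m/s toward the emitter.

1.09 m/s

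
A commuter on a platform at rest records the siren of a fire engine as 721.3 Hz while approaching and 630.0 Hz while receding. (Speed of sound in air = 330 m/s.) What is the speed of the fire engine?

f₁/f₂ = (v + v_s)/(v − v_s), so v_s = v · (f₁ − f₂)/(f₁ + f₂).
v_s = 330 × (721.3 − 630.0)/(721.3 + 630.0) = 330 × 91.3/1351.3 ≈ 22.3 m/s.

22.3 m/s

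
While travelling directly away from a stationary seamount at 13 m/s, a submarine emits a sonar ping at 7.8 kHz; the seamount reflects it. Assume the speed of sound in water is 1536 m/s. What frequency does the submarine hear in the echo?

The seamount receives the sound from a moving source: f₁ = f₀ · v/(v + v_e) = 7.8 × 1536/1549 ≈ 7.73 kHz.
On the return leg the submarine is a moving observer: f₂ = f₁ · (v − v_e)/v = 7.73 × 1523/1536 ≈ 7.67 kHz.

7.67 kHz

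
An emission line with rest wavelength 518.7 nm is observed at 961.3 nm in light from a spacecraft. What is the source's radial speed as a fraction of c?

0.549c

λ'/λ₀ = 1.8533 > 1 (redshift), so the source is receding.
λ'/λ₀ = √((1 + β)/(1 − β)) for a receding source ⇒ β = (r² − 1)/(r² + 1) with r = λ'/λ₀.
β = (3.4347 − 1)/(3.4347 + 1) ≈ 0.549.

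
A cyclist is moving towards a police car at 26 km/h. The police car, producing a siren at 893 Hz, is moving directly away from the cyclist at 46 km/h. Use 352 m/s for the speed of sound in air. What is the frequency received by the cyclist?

879 Hz

46 km/h = 12.78 m/s; 26 km/h = 7.222 m/s.
Both move, so f' = f · (v + v_o)/(v + v_s).
f' = 893 × (352 + 7.222)/(352 + 12.78) = 893 × 359.22/364.78 ≈ 879 Hz.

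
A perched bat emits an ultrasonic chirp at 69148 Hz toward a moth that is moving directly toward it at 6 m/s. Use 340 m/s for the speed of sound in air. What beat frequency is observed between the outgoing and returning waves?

At the moth (a moving observer), f₁ = f₀ · (v + u)/v = 69148 × 346/340 ≈ 70368 Hz.
On reflection it acts as a source moving toward the stationary detector: f₂ = f₁ · v/(v − u) = 70368 × 340/334 ≈ 71632 Hz.
Equivalently f₂ = f₀ · (v + u)/(v − u).
Beat frequency: |f₂ − f₀| = 2u·f₀/(v − u) = 2 × 6 × 69148/334 ≈ 2484 Hz.

2484 Hz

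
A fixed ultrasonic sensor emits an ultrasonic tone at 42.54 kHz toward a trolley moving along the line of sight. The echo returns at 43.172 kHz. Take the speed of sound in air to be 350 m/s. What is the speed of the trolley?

Double Doppler shift off a moving reflector: f₂ = f₀ · (v + u)/(v − u) (u > 0 toward emitter).
Rearranging, u = v · (f₂ − f₀)/(f₂ + f₀) = 350 × 0.632/85.712 ≈ 2.58 m/s.
So the trolley is moving at 2.58 m/s toward the emitter.

2.58 m/s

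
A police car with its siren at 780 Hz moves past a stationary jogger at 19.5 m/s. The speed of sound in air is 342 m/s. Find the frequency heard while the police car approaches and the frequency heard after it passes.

Approaching: f₁ = f · v/(v − v_s) = 780 × 342/322.5 ≈ 827 Hz.
Receding: f₂ = f · v/(v + v_s) = 780 × 342/361.5 ≈ 738 Hz.

827 Hz approaching; 738 Hz receding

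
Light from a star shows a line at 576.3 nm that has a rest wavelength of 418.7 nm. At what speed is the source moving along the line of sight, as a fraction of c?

0.309

λ'/λ₀ = 1.3764 > 1 (redshift), so the source is receding.
λ'/λ₀ = √((1 + β)/(1 − β)) for a receding source ⇒ β = (r² − 1)/(r² + 1) with r = λ'/λ₀.
β = (1.8945 − 1)/(1.8945 + 1) ≈ 0.309.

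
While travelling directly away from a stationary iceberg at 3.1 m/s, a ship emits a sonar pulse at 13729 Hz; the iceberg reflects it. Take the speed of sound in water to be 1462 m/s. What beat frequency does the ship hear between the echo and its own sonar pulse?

The iceberg receives the sound from a moving source: f₁ = f₀ · v/(v + v_e) = 13729 × 1462/1465.1 ≈ 13700.0 Hz.
On the return leg the ship is a moving observer: f₂ = f₁ · (v − v_e)/v = 13700.0 × 1458.9/1462 ≈ 13670.9 Hz.
Equivalently f₂ = f₀ · (v − v_e)/(v + v_e).
Beat against the emitted tone: |f₂ − f₀| = 2v_e·f₀/(v + v_e) = 2 × 3.1 × 13729/1465.1 ≈ 58.1 Hz.

58.1 Hz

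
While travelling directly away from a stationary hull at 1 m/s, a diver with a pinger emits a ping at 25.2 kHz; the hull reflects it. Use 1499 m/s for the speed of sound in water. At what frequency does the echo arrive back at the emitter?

The hull receives the sound from a moving source: f₁ = f₀ · v/(v + v_e) = 25.2 × 1499/1500 ≈ 25.2 kHz.
On the return leg the diver with a pinger is a moving observer: f₂ = f₁ · (v − v_e)/v = 25.2 × 1498/1499 ≈ 25.2 kHz.

25.2 kHz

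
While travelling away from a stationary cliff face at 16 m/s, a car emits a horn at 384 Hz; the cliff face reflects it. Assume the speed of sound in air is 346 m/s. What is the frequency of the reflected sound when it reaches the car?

350 Hz

The cliff face receives the sound from a moving source: f₁ = f₀ · v/(v + v_e) = 384 × 346/362 ≈ 367 Hz.
On the return leg the car is a moving observer: f₂ = f₁ · (v − v_e)/v = 367 × 330/346 ≈ 350 Hz.
Equivalently f₂ = f₀ · (v − v_e)/(v + v_e).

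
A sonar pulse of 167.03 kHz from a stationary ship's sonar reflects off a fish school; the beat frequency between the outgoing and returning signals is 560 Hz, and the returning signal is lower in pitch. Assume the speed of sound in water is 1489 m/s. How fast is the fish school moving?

Double Doppler shift off a moving reflector: f₂ = f₀ · (v + u)/(v − u) (u > 0 toward emitter).
Returning signal is lower, so f₂ = f₀ − Δf = 167030 − 560 = 166470 Hz.
Rearranging, u = v · (f₂ − f₀)/(f₂ + f₀) = 1489 × -560/333500 ≈ -2.50 m/s.
So the fish school is moving at 2.50 m/s away from the emitter.

2.50 m/s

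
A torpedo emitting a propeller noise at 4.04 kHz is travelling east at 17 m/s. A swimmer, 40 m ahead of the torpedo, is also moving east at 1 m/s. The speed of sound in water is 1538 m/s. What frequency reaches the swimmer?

4.08 kHz

The swimmer is ahead, so the torpedo is moving toward it while the swimmer is moving away from the torpedo.
General Doppler shift: f' = f · (v − v_o)/(v − v_s).
f' = 4.04 × (1538 − 1)/(1538 − 17) = 4.04 × 1537/1521 ≈ 4.08 kHz.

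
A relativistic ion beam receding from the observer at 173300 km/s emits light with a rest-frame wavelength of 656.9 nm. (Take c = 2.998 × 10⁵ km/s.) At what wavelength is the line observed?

1270.4 nm

β = v/c = 173300/299800 = 0.5781.
Relativistic Doppler for wavelength: λ' = λ₀ · √((1 + β)/(1 − β)).
λ' = 656.9 × √(1.5781/0.4219) = 656.9 × 1.93389 ≈ 1270.4 nm.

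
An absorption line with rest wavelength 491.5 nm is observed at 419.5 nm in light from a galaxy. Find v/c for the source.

λ'/λ₀ = 0.8535 < 1 (blueshift), so the source is approaching.
λ'/λ₀ = √((1 − β)/(1 + β)) for an approaching source ⇒ β = (1 − r²)/(1 + r²) with r = λ'/λ₀.
β = (1 − 0.7285)/(1 + 0.7285) ≈ 0.157.

0.157c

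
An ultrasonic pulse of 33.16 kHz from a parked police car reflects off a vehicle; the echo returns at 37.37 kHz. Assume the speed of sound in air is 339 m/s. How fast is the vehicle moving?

Double Doppler shift off a moving reflector: f₂ = f₀ · (v + u)/(v − u) (u > 0 toward emitter).
Rearranging, u = v · (f₂ − f₀)/(f₂ + f₀) = 339 × 4.21/70.53 ≈ 20.2 m/s.
So the vehicle is moving at 20.2 m/s toward the emitter.

20.2 m/s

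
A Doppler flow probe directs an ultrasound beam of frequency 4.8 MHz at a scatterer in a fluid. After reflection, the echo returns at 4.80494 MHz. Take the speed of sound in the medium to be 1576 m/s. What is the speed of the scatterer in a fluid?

0.81 m/s

Double Doppler shift off a moving reflector: f₂ = f₀ · (v + u)/(v − u) (u > 0 toward emitter).
Rearranging, u = v · (f₂ − f₀)/(f₂ + f₀) = 1576 × 0.00494/9.60494 ≈ 0.81 m/s.
So the scatterer in a fluid is moving at 0.81 m/s toward the emitter.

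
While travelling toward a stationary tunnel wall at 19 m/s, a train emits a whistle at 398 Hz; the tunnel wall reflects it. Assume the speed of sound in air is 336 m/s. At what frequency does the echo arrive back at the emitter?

446 Hz

The tunnel wall receives the sound from a moving source: f₁ = f₀ · v/(v − v_e) = 398 × 336/317 ≈ 422 Hz.
On the return leg the train is a moving observer: f₂ = f₁ · (v + v_e)/v = 422 × 355/336 ≈ 446 Hz.
Equivalently f₂ = f₀ · (v + v_e)/(v − v_e).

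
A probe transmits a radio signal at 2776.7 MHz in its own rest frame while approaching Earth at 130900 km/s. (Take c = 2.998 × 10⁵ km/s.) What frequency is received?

β = v/c = 130900/299800 = 0.4366.
Relativistic Doppler for frequency: f' = f₀ · √((1 + β)/(1 − β)).
f' = 2776.7 × √(1.4366/0.5634) = 2776.7 × 1.59688 ≈ 4434.1 MHz.

4434.1 MHz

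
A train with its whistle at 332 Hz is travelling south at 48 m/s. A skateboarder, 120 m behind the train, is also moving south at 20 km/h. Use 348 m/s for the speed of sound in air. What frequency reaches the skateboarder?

296 Hz

20 km/h = 5.556 m/s.
The skateboarder is behind, so the train is moving away from it while the skateboarder is moving toward the train.
With source receding and observer approaching, f' = f · (v + v_o)/(v + v_s).
f' = 332 × (348 + 5.556)/(348 + 48) = 332 × 353.56/396 ≈ 296 Hz.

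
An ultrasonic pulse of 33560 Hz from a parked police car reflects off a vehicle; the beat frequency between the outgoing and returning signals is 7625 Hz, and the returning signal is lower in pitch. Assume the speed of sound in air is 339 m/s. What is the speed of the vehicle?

Double Doppler shift off a moving reflector: f₂ = f₀ · (v + u)/(v − u) (u > 0 toward emitter).
Returning signal is lower, so f₂ = f₀ − Δf = 33560 − 7625 = 25935 Hz.
Rearranging, u = v · (f₂ − f₀)/(f₂ + f₀) = 339 × -7625/59495 ≈ -43 m/s.
So the vehicle is moving at 43 m/s away from the emitter.

43 m/s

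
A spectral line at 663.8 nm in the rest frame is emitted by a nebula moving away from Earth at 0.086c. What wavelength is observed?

Relativistic Doppler for wavelength: λ' = λ₀ · √((1 + β)/(1 − β)).
λ' = 663.8 × √(1.0860/0.9140) = 663.8 × 1.09004 ≈ 723.6 nm.

723.6 nm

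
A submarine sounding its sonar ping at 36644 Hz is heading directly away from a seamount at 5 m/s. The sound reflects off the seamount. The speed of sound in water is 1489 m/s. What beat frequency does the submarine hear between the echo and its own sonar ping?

245 Hz

The seamount receives the sound from a moving source: f₁ = f₀ · v/(v + v_e) = 36644 × 1489/1494 ≈ 36521 Hz.
On the return leg the submarine is a moving observer: f₂ = f₁ · (v − v_e)/v = 36521 × 1484/1489 ≈ 36399 Hz.
Equivalently f₂ = f₀ · (v − v_e)/(v + v_e).
Beat against the emitted tone: |f₂ − f₀| = 2v_e·f₀/(v + v_e) = 2 × 5 × 36644/1494 ≈ 245 Hz.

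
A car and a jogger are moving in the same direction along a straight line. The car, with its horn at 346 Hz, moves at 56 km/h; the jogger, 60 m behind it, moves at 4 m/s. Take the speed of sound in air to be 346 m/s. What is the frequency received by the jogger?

335 Hz

56 km/h = 15.56 m/s.
The jogger is behind, so the car is moving away from it while the jogger is moving toward the car.
General Doppler shift: f' = f · (v + v_o)/(v + v_s).
f' = 346 × (346 + 4)/(346 + 15.56) = 346 × 350/361.56 ≈ 335 Hz.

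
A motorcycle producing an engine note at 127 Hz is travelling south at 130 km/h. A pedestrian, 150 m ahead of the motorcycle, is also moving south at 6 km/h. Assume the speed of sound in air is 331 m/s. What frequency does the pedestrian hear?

142 Hz

130 km/h = 36.11 m/s; 6 km/h = 1.667 m/s.
The pedestrian is ahead, so the motorcycle is moving toward it while the pedestrian is moving away from the motorcycle.
General Doppler shift: f' = f · (v − v_o)/(v − v_s).
f' = 127 × (331 − 1.667)/(331 − 36.11) = 127 × 329.33/294.89 ≈ 142 Hz.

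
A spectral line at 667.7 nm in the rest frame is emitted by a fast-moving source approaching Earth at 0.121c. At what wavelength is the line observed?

Relativistic Doppler for wavelength: λ' = λ₀ · √((1 − β)/(1 + β)).
λ' = 667.7 × √(0.8790/1.1210) = 667.7 × 0.88551 ≈ 591.3 nm.

591.3 nm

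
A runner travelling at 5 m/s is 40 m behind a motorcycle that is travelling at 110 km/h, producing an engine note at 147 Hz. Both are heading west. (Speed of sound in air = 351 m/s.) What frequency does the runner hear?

110 km/h = 30.56 m/s.
The runner is behind, so the motorcycle is moving away from it while the runner is moving toward the motorcycle.
Both move, so f' = f · (v + v_o)/(v + v_s).
f' = 147 × (351 + 5)/(351 + 30.56) = 147 × 356/381.56 ≈ 137 Hz.

137 Hz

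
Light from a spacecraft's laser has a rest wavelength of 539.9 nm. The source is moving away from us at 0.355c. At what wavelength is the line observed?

782.5 nm

Relativistic Doppler for wavelength: λ' = λ₀ · √((1 + β)/(1 − β)).
λ' = 539.9 × √(1.3550/0.6450) = 539.9 × 1.44941 ≈ 782.5 nm.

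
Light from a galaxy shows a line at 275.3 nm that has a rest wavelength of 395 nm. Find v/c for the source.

0.346

λ'/λ₀ = 0.6970 < 1 (blueshift), so the source is approaching.
λ'/λ₀ = √((1 − β)/(1 + β)) for an approaching source ⇒ β = (1 − r²)/(1 + r²) with r = λ'/λ₀.
β = (1 − 0.4858)/(1 + 0.4858) ≈ 0.346.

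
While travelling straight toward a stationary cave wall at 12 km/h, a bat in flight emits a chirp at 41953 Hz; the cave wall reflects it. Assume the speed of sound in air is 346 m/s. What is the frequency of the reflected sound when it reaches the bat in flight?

42769 Hz

12 km/h = 3.333 m/s.
The cave wall receives the sound from a moving source: f₁ = f₀ · v/(v − v_e) = 41953 × 346/342.67 ≈ 42361 Hz.
On the return leg the bat in flight is a moving observer: f₂ = f₁ · (v + v_e)/v = 42361 × 349.33/346 ≈ 42769 Hz.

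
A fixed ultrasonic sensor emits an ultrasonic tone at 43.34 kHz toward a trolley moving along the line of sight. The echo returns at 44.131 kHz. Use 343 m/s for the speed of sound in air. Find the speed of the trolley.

Double Doppler shift off a moving reflector: f₂ = f₀ · (v + u)/(v − u) (u > 0 toward emitter).
Rearranging, u = v · (f₂ − f₀)/(f₂ + f₀) = 343 × 0.791/87.471 ≈ 3.1 m/s.
So the trolley is moving at 3.1 m/s toward the emitter.

3.1 m/s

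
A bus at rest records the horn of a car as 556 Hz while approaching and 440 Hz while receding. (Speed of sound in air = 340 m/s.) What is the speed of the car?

f₁/f₂ = (v + v_s)/(v − v_s), so v_s = v · (f₁ − f₂)/(f₁ + f₂).
v_s = 340 × (556 − 440)/(556 + 440) = 340 × 116/996 ≈ 40 m/s.

40 m/s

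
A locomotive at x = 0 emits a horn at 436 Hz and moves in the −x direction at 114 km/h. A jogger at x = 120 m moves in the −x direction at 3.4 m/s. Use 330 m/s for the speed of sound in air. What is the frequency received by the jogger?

114 km/h = 31.67 m/s.
The observer lies on the +x side, so the source is heading away from the observer and the observer is heading toward the source.
Both move, so f' = f · (v + v_o)/(v + v_s).
f' = 436 × (330 + 3.4)/(330 + 31.67) = 436 × 333.4/361.67 ≈ 402 Hz.

402 Hz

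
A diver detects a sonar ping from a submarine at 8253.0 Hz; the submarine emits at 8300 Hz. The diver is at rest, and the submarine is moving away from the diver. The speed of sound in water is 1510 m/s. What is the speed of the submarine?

8.6 m/s

f' = f · v/(v + v_s) ⇒ v_s = v · |1 − f/f'|.
v_s = 1510 × |1 − 8300/8253.0| = 1510 × 0.005695 ≈ 8.6 m/s.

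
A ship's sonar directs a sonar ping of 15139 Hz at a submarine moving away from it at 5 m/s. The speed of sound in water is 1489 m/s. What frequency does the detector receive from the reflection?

15038 Hz

The submarine first receives the wave as a moving observer: f₁ = f₀ · (v − u)/v = 15139 × (1489 − 5)/1489 ≈ 15088 Hz.
On reflection it acts as a source moving away from the stationary detector: f₂ = f₁ · v/(v + u) = 15088 × 1489/1494 ≈ 15038 Hz.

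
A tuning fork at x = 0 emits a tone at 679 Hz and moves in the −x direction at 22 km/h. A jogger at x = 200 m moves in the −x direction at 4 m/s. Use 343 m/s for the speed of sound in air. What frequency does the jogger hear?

675 Hz

22 km/h = 6.111 m/s.
The observer lies on the +x side, so the source is heading away from the observer and the observer is heading toward the source.
With source receding and observer approaching, f' = f · (v + v_o)/(v + v_s).
f' = 679 × (343 + 4)/(343 + 6.111) = 679 × 347/349.11 ≈ 675 Hz.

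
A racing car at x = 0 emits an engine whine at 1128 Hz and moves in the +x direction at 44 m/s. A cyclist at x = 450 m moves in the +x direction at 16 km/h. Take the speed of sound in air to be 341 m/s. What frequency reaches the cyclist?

1278 Hz

16 km/h = 4.444 m/s.
The observer lies on the +x side, so the source is heading toward the observer and the observer is heading away from the source.
General Doppler shift: f' = f · (v − v_o)/(v − v_s).
f' = 1128 × (341 − 4.444)/(341 − 44) = 1128 × 336.56/297 ≈ 1278 Hz.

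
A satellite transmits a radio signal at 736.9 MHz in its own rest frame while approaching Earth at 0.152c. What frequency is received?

858.9 MHz

Relativistic Doppler for frequency: f' = f₀ · √((1 + β)/(1 − β)).
f' = 736.9 × √(1.1520/0.8480) = 736.9 × 1.16554 ≈ 858.9 MHz.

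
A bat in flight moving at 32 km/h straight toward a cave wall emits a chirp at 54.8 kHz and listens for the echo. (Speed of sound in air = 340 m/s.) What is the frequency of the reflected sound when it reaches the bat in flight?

57.7 kHz

32 km/h = 8.889 m/s.
The cave wall receives the sound from a moving source: f₁ = f₀ · v/(v − v_e) = 54.8 × 340/331.11 ≈ 56.3 kHz.
On the return leg the bat in flight is a moving observer: f₂ = f₁ · (v + v_e)/v = 56.3 × 348.89/340 ≈ 57.7 kHz.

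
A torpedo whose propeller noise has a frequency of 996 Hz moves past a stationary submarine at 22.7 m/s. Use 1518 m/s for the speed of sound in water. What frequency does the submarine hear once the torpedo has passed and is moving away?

981 Hz

Receding: f₂ = f · v/(v + v_s) = 996 × 1518/1540.7 ≈ 981 Hz.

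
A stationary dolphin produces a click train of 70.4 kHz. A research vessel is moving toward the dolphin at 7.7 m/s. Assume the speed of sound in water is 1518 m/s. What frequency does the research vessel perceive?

Only the observer moves, toward the source, so f' = f · (v + v_o)/v.
f' = 70.4 × (1518 + 7.7)/1518 = 70.4 × 1525.7/1518 ≈ 70.8 kHz.

70.8 kHz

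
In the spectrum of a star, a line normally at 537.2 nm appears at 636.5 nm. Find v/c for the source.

λ'/λ₀ = 1.1848 > 1 (redshift), so the source is receding.
λ'/λ₀ = √((1 + β)/(1 − β)) for a receding source ⇒ β = (r² − 1)/(r² + 1) with r = λ'/λ₀.
β = (1.4039 − 1)/(1.4039 + 1) ≈ 0.168.

0.168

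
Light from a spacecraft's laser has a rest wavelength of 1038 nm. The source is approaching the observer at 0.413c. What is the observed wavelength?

669.0 nm

Relativistic Doppler for wavelength: λ' = λ₀ · √((1 − β)/(1 + β)).
λ' = 1038 × √(0.5870/1.4130) = 1038 × 0.64454 ≈ 669.0 nm.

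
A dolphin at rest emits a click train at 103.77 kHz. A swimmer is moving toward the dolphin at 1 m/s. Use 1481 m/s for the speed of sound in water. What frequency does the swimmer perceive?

103.8 kHz

Moving observer, stationary source: f' = f · (v + v_o)/v.
f' = 103.77 × (1481 + 1)/1481 = 103.77 × 1482/1481 ≈ 103.8 kHz.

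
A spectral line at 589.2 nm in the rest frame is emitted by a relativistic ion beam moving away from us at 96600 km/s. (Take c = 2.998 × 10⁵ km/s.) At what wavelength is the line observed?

822.9 nm

β = v/c = 96600/299800 = 0.3222.
Relativistic Doppler for wavelength: λ' = λ₀ · √((1 + β)/(1 − β)).
λ' = 589.2 × √(1.3222/0.6778) = 589.2 × 1.39671 ≈ 822.9 nm.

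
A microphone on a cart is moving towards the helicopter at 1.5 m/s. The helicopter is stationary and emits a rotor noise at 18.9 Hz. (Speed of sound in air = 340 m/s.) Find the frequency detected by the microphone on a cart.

19.0 Hz

Only the observer moves, toward the source, so f' = f · (v + v_o)/v.
f' = 18.9 × (340 + 1.5)/340 = 18.9 × 341.5/340 ≈ 19.0 Hz.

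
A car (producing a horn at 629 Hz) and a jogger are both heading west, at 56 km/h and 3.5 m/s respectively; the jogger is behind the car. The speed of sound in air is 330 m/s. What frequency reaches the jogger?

607 Hz

56 km/h = 15.56 m/s.
The jogger is behind, so the car is moving away from it while the jogger is moving toward the car.
Both move, so f' = f · (v + v_o)/(v + v_s).
f' = 629 × (330 + 3.5)/(330 + 15.56) = 629 × 333.5/345.56 ≈ 607 Hz.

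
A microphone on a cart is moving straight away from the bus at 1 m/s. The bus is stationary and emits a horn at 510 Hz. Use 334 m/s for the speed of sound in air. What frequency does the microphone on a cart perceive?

Only the observer moves, away from the source, so f' = f · (v − v_o)/v.
f' = 510 × (334 − 1)/334 = 510 × 333/334 ≈ 508 Hz.

508 Hz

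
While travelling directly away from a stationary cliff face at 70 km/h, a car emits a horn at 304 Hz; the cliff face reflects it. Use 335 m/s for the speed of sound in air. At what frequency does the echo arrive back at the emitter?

70 km/h = 19.44 m/s.
The cliff face receives the sound from a moving source: f₁ = f₀ · v/(v + v_e) = 304 × 335/354.44 ≈ 287 Hz.
On the return leg the car is a moving observer: f₂ = f₁ · (v − v_e)/v = 287 × 315.56/335 ≈ 271 Hz.

271 Hz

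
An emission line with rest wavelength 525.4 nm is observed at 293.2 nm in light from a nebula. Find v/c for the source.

0.525c

λ'/λ₀ = 0.5581 < 1 (blueshift), so the source is approaching.
λ'/λ₀ = √((1 − β)/(1 + β)) for an approaching source ⇒ β = (1 − r²)/(1 + r²) with r = λ'/λ₀.
β = (1 − 0.3114)/(1 + 0.3114) ≈ 0.525.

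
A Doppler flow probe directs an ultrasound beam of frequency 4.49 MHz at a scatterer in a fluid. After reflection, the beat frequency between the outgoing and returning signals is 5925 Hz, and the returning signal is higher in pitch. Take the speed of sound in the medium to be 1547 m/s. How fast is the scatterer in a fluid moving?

1.02 m/s

Double Doppler shift off a moving reflector: f₂ = f₀ · (v + u)/(v − u) (u > 0 toward emitter).
Returning signal is higher, so f₂ = f₀ + Δf = 4490000 + 5925 = 4495925 Hz.
Rearranging, u = v · (f₂ − f₀)/(f₂ + f₀) = 1547 × 5925/8985925 ≈ 1.02 m/s.
So the scatterer in a fluid is moving at 1.02 m/s toward the emitter.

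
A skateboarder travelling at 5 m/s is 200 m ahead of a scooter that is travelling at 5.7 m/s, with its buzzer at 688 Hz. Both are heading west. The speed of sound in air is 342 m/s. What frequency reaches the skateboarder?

689 Hz

The skateboarder is ahead, so the scooter is moving toward it while the skateboarder is moving away from the scooter.
With source approaching and observer receding, f' = f · (v − v_o)/(v − v_s).
f' = 688 × (342 − 5)/(342 − 5.7) = 688 × 337/336.3 ≈ 689 Hz.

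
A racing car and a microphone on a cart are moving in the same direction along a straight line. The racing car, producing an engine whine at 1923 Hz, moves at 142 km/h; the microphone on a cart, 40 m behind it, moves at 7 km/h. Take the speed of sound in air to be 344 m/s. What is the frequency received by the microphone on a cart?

142 km/h = 39.44 m/s; 7 km/h = 1.944 m/s.
The microphone on a cart is behind, so the racing car is moving away from it while the microphone on a cart is moving toward the racing car.
Both move, so f' = f · (v + v_o)/(v + v_s).
f' = 1923 × (344 + 1.944)/(344 + 39.44) = 1923 × 345.94/383.44 ≈ 1735 Hz.

1735 Hz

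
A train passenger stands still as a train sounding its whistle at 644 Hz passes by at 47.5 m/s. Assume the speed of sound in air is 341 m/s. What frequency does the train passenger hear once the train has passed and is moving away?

565 Hz

Receding: f₂ = f · v/(v + v_s) = 644 × 341/388.5 ≈ 565 Hz.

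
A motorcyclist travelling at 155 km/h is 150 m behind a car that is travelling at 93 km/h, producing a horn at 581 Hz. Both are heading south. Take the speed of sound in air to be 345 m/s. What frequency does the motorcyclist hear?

608 Hz

93 km/h = 25.83 m/s; 155 km/h = 43.06 m/s.
The motorcyclist is behind, so the car is moving away from it while the motorcyclist is moving toward the car.
With source receding and observer approaching, f' = f · (v + v_o)/(v + v_s).
f' = 581 × (345 + 43.06)/(345 + 25.83) = 581 × 388.06/370.83 ≈ 608 Hz.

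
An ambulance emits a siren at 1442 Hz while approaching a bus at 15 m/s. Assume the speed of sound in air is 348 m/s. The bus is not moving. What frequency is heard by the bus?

Only the source moves, toward the listener, so f' = f · v/(v − v_s).
f' = 1442 × 348/(348 − 15) = 1442 × 348/333 ≈ 1507 Hz.

1507 Hz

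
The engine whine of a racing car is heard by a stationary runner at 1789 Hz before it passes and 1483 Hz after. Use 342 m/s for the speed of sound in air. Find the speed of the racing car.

32 m/s

f₁/f₂ = (v + v_s)/(v − v_s), so v_s = v · (f₁ − f₂)/(f₁ + f₂).
v_s = 342 × (1789 − 1483)/(1789 + 1483) = 342 × 306/3272 ≈ 32 m/s.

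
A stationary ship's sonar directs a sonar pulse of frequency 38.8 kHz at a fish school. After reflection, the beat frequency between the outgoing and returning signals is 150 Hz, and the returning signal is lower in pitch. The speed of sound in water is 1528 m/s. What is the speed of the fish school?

2.96 m/s

Double Doppler shift off a moving reflector: f₂ = f₀ · (v + u)/(v − u) (u > 0 toward emitter).
Returning signal is lower, so f₂ = f₀ − Δf = 38800 − 150 = 38650 Hz.
Rearranging, u = v · (f₂ − f₀)/(f₂ + f₀) = 1528 × -150/77450 ≈ -2.96 m/s.
So the fish school is moving at 2.96 m/s away from the emitter.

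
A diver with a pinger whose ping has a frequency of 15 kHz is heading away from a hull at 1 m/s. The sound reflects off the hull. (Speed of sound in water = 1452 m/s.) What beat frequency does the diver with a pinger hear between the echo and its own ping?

20.6 Hz

The hull receives the sound from a moving source: f₁ = f₀ · v/(v + v_e) = 15 × 1452/1453 ≈ 14.9897 kHz.
On the return leg the diver with a pinger is a moving observer: f₂ = f₁ · (v − v_e)/v = 14.9897 × 1451/1452 ≈ 14.9794 kHz.
Beat against the emitted tone (with f₀ = 15000 Hz): |f₂ − f₀| = 2v_e·f₀/(v + v_e) = 2 × 1 × 15000/1453 ≈ 20.6 Hz.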